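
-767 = -767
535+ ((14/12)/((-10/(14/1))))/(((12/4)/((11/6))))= 288361/540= 534.00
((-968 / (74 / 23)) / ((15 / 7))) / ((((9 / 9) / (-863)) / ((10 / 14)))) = 9606916 / 111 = 86548.79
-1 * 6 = -6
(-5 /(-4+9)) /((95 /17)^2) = -0.03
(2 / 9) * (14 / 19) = 28 / 171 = 0.16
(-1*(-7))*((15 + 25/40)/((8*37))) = 875/2368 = 0.37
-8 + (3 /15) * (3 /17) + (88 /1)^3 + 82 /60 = 69509471 /102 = 681465.40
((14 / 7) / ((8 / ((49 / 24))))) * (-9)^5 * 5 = -4822335 / 32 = -150697.97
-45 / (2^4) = -45 / 16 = -2.81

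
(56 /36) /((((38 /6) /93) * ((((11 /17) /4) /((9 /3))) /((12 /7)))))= 151776 /209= 726.20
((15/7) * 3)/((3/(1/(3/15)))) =75/7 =10.71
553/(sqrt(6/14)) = 553 * sqrt(21)/3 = 844.72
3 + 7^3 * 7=2404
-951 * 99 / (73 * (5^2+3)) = -94149 / 2044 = -46.06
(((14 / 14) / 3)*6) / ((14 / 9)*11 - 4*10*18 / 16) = -0.07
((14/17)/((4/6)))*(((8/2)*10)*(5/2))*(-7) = -14700/17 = -864.71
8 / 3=2.67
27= 27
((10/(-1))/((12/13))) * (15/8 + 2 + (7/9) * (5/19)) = -362765/8208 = -44.20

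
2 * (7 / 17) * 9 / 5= 126 / 85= 1.48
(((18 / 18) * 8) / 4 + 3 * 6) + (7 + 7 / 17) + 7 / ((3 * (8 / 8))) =1517 / 51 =29.75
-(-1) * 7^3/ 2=343/ 2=171.50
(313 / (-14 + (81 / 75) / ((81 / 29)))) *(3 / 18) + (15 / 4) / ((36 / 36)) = -335 / 4084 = -0.08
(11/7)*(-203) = -319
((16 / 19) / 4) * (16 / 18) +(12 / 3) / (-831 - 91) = 14410 / 78831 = 0.18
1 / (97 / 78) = 78 / 97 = 0.80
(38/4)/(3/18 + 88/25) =2.58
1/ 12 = 0.08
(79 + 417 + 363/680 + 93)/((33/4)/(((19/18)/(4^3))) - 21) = 7616777/6191400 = 1.23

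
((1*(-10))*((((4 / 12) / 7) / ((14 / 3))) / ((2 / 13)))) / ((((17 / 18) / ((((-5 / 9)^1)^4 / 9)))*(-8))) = 40625 / 43722504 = 0.00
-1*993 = -993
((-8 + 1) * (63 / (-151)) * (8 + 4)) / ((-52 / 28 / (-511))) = 18929484 / 1963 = 9643.14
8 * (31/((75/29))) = 95.89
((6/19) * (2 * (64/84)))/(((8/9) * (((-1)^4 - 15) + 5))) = -8/133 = -0.06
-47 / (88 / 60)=-705 / 22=-32.05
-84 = -84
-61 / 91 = -0.67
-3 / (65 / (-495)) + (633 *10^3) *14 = 115206297 / 13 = 8862022.85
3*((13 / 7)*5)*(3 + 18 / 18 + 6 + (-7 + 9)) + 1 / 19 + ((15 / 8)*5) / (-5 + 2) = 352411 / 1064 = 331.21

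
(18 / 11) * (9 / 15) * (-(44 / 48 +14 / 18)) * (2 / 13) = -183 / 715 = -0.26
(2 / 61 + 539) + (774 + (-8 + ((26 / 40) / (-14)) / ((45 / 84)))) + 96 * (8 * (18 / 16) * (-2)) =-3870943 / 9150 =-423.05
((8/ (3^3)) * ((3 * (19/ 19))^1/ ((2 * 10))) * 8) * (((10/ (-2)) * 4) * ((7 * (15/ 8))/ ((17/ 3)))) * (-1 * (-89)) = -24920/ 17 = -1465.88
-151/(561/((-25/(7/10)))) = 37750/3927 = 9.61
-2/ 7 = -0.29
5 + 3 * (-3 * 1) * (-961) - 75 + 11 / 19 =163012 / 19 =8579.58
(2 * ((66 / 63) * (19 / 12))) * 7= 209 / 9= 23.22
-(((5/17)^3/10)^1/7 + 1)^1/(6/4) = -68807/103173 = -0.67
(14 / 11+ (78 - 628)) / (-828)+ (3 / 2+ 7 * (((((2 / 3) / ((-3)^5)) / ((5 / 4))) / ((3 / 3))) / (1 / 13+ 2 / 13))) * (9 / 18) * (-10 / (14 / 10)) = -34522867 / 7746354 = -4.46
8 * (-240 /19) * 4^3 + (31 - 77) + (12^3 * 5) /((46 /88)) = 4376698 /437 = 10015.33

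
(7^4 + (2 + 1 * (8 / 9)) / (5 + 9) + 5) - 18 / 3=151213 / 63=2400.21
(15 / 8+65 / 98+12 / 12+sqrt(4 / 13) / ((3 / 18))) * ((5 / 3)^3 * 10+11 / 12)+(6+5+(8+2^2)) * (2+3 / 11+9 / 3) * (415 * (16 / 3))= 5099 * sqrt(13) / 117+125078504563 / 465696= 268741.16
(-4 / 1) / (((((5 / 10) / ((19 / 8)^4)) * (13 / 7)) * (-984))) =912247 / 6549504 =0.14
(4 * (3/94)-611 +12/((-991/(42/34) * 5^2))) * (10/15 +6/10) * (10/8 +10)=-8704.94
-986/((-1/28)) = 27608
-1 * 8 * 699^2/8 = -488601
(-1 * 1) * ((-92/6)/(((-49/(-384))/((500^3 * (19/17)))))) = 13984000000000/833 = 16787515006.00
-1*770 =-770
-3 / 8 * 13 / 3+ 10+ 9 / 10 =371 / 40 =9.28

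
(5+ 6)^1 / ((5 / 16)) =176 / 5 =35.20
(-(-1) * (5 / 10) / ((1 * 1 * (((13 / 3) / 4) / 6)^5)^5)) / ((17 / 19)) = 257653482034863301654493987905247152110361903104 / 119958970252735883322522574781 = 2147846730361434088.80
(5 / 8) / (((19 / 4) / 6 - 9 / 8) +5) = 15 / 112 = 0.13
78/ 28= 39/ 14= 2.79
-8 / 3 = -2.67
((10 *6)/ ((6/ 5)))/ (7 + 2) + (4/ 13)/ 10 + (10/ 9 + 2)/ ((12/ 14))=16174/ 1755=9.22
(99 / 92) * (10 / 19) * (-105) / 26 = -51975 / 22724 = -2.29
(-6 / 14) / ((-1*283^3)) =3 / 158656309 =0.00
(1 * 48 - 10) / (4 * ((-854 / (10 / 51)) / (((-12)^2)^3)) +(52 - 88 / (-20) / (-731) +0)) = 34560276480 / 47282229287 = 0.73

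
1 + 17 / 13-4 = -22 / 13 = -1.69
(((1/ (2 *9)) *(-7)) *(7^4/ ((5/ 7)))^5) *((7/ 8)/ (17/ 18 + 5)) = -65712362363534280139543/ 2675000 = -24565369107863282.30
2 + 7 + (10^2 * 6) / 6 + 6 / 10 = 548 / 5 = 109.60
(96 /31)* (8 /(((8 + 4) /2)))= 128 /31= 4.13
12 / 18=2 / 3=0.67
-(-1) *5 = 5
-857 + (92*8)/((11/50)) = 27373/11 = 2488.45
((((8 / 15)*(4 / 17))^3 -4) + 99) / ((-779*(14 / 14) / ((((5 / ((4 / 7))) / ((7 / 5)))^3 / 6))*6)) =-0.83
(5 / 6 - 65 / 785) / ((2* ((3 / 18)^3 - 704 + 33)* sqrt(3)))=-6* sqrt(3) / 32185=-0.00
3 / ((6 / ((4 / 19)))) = 0.11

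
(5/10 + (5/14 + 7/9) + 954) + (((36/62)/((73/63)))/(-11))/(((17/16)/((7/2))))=25473611353/26660403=955.48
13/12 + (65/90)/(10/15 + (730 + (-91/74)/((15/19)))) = 3510221/3237244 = 1.08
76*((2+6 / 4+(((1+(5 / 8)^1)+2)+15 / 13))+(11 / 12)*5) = 76247 / 78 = 977.53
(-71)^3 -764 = -358675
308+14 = 322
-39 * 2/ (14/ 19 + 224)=-0.35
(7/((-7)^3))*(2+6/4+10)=-27/98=-0.28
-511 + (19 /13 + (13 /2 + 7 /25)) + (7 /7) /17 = -5554831 /11050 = -502.70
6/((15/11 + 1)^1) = 33/13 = 2.54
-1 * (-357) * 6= 2142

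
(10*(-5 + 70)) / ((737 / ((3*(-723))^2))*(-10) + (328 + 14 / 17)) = 1039707981 / 525967414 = 1.98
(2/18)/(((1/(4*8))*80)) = 2/45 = 0.04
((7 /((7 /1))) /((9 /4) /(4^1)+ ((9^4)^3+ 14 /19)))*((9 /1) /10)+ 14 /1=6010100536344698 /429292895453095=14.00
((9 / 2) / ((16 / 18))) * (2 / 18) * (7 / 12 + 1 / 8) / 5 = 51 / 640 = 0.08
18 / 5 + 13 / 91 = 131 / 35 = 3.74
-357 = -357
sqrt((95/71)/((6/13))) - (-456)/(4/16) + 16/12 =sqrt(526110)/426 + 5476/3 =1827.04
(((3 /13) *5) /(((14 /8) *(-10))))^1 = -6 /91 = -0.07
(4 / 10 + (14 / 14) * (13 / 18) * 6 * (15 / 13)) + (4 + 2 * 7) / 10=36 / 5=7.20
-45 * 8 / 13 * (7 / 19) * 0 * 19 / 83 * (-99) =0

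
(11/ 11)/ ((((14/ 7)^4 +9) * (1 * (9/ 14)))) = 14/ 225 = 0.06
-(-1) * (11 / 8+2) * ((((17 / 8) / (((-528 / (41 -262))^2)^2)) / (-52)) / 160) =-3119425829 / 117904905338880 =-0.00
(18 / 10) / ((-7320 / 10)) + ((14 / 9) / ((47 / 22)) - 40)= -20267909 / 516060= -39.27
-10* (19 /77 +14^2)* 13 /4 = -982215 /154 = -6378.02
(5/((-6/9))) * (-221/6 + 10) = 805/4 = 201.25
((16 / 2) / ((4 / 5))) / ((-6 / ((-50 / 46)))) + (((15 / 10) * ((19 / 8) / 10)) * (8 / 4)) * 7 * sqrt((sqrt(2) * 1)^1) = 125 / 69 + 399 * 2^(1 / 4) / 80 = 7.74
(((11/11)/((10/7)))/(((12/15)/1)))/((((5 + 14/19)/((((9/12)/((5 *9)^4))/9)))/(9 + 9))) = 133/2383830000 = 0.00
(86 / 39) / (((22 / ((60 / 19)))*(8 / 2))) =215 / 2717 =0.08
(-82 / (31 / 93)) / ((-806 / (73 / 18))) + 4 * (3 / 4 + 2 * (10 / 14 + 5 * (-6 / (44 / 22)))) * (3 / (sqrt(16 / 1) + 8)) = -899909 / 33852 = -26.58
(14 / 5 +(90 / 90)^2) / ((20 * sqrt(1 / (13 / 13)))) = 19 / 100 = 0.19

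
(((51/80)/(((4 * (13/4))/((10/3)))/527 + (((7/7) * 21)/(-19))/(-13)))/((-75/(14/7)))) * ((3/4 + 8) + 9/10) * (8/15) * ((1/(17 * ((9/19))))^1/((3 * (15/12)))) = -954659446/30451696875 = -0.03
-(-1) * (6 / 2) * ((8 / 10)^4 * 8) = 6144 / 625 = 9.83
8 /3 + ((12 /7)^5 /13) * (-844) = -628294696 /655473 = -958.54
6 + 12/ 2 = 12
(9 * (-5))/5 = -9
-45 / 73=-0.62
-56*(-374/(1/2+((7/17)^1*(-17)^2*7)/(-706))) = -462077/15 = -30805.13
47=47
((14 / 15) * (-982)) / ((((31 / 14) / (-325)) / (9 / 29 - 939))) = -113521910320 / 899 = -126275762.31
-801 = -801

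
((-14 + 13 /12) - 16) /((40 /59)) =-20473 /480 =-42.65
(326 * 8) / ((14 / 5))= 6520 / 7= 931.43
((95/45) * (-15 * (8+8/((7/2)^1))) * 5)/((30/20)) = -7600/7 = -1085.71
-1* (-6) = 6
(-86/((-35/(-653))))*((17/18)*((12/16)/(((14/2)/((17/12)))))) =-8114831/35280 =-230.01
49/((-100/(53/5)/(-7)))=18179/500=36.36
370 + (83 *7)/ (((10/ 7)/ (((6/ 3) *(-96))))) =-388582/ 5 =-77716.40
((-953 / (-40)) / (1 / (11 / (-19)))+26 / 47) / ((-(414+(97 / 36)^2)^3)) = 128686201846272 / 726586347995893460305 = 0.00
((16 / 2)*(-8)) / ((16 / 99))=-396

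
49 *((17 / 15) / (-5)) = -833 / 75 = -11.11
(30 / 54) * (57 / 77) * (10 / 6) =475 / 693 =0.69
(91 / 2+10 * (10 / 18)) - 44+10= 307 / 18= 17.06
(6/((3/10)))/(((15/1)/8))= 32/3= 10.67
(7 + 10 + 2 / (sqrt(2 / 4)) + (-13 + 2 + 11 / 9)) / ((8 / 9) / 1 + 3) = 18 * sqrt(2) / 35 + 13 / 7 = 2.58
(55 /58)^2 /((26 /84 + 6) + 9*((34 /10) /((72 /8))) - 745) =-0.00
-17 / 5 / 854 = -17 / 4270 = -0.00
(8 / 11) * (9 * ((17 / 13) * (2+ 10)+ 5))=19368 / 143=135.44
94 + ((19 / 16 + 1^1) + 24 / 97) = 149667 / 1552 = 96.43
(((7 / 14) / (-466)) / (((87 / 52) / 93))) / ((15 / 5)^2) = -403 / 60813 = -0.01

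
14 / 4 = 7 / 2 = 3.50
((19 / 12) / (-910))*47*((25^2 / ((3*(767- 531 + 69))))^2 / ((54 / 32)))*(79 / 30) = -0.06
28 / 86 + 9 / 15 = 199 / 215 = 0.93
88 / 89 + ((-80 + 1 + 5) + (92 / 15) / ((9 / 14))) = -762598 / 12015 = -63.47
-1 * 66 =-66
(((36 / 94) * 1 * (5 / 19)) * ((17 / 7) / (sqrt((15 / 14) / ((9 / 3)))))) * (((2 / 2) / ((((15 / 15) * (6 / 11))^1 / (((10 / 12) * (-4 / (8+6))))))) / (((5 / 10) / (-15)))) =28050 * sqrt(70) / 43757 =5.36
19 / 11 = 1.73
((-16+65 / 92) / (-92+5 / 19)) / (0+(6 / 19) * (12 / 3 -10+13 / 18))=-3819 / 38180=-0.10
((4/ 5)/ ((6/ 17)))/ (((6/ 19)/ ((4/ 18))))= 646/ 405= 1.60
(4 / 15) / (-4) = -1 / 15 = -0.07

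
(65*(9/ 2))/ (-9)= -65/ 2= -32.50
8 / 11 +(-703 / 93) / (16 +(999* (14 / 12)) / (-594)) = 119292 / 631873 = 0.19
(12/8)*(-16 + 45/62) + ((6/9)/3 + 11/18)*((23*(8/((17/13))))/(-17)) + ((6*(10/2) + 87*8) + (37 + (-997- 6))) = -29006587/107508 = -269.81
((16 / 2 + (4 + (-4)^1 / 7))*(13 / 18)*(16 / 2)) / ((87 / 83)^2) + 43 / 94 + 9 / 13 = 35690339315 / 582707034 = 61.25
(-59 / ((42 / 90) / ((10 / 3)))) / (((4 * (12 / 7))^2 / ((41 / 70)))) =-12095 / 2304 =-5.25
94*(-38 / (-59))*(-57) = -203604 / 59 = -3450.92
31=31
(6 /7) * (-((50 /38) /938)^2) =-1875 /1111682894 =-0.00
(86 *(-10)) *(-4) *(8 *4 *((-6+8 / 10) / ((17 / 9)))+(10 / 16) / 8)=-20588701 / 68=-302775.01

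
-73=-73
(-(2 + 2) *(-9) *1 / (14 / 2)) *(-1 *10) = -360 / 7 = -51.43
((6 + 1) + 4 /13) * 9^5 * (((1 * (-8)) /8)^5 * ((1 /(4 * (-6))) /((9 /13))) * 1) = 25970.62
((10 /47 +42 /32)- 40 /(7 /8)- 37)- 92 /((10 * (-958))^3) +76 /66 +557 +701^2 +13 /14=586914127319244254543 /1193208608823000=491878.89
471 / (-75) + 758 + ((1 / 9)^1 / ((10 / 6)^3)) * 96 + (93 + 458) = 163128 / 125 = 1305.02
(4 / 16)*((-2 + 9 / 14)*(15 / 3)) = -95 / 56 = -1.70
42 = 42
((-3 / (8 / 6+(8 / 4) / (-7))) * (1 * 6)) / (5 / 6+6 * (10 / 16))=-2268 / 605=-3.75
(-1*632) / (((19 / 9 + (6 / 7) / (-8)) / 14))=-2229696 / 505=-4415.24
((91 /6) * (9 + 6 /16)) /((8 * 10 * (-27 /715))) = -325325 /6912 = -47.07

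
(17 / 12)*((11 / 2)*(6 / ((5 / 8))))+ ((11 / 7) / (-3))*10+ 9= 8249 / 105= 78.56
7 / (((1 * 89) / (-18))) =-126 / 89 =-1.42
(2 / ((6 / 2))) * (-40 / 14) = -40 / 21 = -1.90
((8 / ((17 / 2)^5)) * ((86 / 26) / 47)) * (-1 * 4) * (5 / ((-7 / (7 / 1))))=220160 / 867532627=0.00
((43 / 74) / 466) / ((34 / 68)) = 43 / 17242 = 0.00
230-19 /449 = 229.96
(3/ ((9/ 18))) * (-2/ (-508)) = 0.02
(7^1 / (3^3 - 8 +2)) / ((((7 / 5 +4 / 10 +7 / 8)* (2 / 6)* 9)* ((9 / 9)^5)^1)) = 0.04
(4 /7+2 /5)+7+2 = 349 /35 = 9.97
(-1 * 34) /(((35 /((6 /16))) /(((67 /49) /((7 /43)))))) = -146931 /48020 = -3.06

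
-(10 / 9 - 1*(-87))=-793 / 9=-88.11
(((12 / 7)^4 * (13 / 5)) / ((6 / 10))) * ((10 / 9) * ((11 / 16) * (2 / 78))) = 1760 / 2401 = 0.73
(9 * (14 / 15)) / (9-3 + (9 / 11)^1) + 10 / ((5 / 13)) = 3404 / 125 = 27.23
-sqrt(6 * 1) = -sqrt(6) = -2.45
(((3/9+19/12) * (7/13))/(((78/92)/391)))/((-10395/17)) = -3516263/4517370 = -0.78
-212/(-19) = 212/19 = 11.16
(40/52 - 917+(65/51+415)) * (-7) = 2320297/663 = 3499.69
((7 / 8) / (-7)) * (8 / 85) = -1 / 85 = -0.01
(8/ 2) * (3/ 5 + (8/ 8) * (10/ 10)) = 6.40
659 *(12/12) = 659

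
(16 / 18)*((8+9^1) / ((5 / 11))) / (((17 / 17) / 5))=1496 / 9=166.22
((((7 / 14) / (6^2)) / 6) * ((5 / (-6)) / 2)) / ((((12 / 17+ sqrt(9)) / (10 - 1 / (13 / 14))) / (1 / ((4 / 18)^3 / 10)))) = -12325 / 5824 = -2.12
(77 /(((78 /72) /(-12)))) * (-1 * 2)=22176 /13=1705.85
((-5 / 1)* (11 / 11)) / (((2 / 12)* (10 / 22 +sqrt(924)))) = 1650 / 111779 -7260* sqrt(231) / 111779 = -0.97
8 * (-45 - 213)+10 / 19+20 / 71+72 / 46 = -63966094 / 31027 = -2061.63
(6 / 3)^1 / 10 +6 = 6.20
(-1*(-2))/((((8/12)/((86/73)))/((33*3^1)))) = 25542/73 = 349.89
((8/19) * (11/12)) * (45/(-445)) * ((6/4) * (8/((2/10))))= -3960/1691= -2.34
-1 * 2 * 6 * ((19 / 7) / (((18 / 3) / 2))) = -76 / 7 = -10.86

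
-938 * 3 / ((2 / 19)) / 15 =-1782.20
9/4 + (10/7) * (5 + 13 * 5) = 409/4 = 102.25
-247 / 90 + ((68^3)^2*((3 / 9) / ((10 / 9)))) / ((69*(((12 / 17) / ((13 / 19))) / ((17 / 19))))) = 55716769422587 / 149454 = 372802129.23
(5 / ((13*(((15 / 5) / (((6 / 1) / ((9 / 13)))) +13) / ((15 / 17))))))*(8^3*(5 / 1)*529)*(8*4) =6500352000 / 5899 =1101941.35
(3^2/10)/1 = 9/10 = 0.90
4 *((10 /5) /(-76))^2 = 1 /361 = 0.00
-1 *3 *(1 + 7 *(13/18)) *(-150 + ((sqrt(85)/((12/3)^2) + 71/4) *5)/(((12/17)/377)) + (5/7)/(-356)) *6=-154012729925/29904 - 3492905 *sqrt(85)/192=-5317962.35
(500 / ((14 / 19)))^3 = 107171875000 / 343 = 312454446.06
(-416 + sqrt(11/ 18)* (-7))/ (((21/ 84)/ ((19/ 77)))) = -416.00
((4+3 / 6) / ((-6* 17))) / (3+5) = -0.01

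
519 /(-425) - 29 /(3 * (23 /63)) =-270762 /9775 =-27.70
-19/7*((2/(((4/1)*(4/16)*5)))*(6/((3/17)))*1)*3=-3876/35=-110.74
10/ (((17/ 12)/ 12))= 1440/ 17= 84.71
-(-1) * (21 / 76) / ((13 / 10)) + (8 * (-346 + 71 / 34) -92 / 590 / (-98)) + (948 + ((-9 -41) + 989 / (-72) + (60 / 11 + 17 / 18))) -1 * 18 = -30099544955917 / 16023887880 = -1878.42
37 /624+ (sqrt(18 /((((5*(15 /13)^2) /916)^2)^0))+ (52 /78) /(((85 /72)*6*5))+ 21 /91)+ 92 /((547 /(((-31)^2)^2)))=3*sqrt(2)+ 22532479574999 /145064400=155331.67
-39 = -39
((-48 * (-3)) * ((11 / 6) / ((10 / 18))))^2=5645376 / 25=225815.04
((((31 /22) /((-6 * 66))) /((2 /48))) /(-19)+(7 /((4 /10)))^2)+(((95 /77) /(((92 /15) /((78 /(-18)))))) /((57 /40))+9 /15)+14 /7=2281853543 /7402780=308.24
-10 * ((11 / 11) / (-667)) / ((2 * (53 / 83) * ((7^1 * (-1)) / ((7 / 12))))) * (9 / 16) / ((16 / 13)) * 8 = -16185 / 4524928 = -0.00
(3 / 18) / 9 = 1 / 54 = 0.02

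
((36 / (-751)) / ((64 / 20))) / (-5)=9 / 3004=0.00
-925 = -925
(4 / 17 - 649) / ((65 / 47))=-469.11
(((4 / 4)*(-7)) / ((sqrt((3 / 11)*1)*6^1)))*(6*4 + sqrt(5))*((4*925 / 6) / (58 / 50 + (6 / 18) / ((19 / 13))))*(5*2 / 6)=15378125*sqrt(33)*(-24 - sqrt(5)) / 53406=-43397.93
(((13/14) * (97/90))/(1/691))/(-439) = -1.58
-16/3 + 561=1667/3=555.67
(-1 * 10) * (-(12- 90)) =-780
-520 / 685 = -104 / 137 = -0.76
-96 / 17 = -5.65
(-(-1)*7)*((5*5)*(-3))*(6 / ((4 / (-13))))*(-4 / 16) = -20475 / 8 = -2559.38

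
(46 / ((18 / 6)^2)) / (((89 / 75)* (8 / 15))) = 2875 / 356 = 8.08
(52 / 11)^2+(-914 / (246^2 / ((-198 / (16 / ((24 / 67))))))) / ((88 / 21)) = 4876178239 / 218045872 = 22.36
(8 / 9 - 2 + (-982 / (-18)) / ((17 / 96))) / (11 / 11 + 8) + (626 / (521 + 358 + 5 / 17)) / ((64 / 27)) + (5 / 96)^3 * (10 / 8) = 23207397744715 / 674476720128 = 34.41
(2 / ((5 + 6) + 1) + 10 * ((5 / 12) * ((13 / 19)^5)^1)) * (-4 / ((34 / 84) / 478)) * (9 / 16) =-5207252652 / 2476099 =-2103.01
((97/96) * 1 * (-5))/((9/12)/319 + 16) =-154715/490056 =-0.32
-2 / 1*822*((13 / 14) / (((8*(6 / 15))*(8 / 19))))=-507585 / 448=-1133.00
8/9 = 0.89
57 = 57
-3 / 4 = -0.75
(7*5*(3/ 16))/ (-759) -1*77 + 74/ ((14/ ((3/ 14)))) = -15050155/ 198352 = -75.88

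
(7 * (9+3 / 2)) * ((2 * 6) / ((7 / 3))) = 378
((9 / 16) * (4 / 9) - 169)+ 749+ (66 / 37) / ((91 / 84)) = 1119569 / 1924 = 581.90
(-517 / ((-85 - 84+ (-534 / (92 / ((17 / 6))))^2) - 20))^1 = -6.35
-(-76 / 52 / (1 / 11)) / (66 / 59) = 1121 / 78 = 14.37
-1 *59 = -59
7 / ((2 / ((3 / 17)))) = 21 / 34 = 0.62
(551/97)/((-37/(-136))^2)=10191296/132793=76.75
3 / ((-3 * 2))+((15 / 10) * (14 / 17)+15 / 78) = 205 / 221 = 0.93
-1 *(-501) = 501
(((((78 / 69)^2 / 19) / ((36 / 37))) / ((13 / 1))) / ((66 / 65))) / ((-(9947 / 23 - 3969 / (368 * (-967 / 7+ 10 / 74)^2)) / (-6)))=639123400048640 / 8796997456141115529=0.00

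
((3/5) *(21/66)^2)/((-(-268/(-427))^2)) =-26802363/173814080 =-0.15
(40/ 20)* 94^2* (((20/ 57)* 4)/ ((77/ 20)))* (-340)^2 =3268613120000/ 4389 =744728439.28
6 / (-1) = -6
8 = 8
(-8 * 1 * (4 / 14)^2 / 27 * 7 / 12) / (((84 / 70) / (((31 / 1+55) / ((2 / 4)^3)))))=-13760 / 1701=-8.09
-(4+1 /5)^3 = -9261 /125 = -74.09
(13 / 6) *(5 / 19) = 65 / 114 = 0.57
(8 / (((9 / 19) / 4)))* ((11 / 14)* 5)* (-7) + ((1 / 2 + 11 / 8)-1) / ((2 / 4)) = -66817 / 36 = -1856.03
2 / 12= 1 / 6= 0.17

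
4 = 4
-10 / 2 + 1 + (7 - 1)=2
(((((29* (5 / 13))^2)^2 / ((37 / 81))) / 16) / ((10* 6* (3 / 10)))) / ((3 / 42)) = 27849189375 / 16908112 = 1647.09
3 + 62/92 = 169/46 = 3.67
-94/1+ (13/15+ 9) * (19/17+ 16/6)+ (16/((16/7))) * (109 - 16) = 594.34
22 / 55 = 2 / 5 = 0.40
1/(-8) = -1/8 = -0.12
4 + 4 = 8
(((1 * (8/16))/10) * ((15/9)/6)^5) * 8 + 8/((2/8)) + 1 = 31178497/944784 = 33.00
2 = 2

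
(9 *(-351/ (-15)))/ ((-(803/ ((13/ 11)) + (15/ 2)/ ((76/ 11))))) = -2080728/ 6723805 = -0.31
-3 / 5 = -0.60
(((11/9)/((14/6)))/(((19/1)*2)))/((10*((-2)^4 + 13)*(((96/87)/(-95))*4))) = -0.00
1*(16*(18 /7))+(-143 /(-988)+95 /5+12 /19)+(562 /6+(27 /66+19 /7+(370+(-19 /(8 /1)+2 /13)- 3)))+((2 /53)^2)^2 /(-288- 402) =72136548096491083 /138063533487880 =522.49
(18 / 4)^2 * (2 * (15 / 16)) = 1215 / 32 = 37.97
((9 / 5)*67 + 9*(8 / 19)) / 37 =11817 / 3515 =3.36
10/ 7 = 1.43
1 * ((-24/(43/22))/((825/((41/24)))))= -82/3225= -0.03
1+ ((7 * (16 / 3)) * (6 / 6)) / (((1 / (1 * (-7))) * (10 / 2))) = -769 / 15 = -51.27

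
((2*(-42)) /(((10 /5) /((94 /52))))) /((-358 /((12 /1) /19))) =5922 /44213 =0.13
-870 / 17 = -51.18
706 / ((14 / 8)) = 2824 / 7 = 403.43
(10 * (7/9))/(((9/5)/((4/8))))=175/81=2.16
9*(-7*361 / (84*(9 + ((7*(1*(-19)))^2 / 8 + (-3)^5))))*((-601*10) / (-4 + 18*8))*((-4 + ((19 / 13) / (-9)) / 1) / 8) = -105660007 / 34544328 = -3.06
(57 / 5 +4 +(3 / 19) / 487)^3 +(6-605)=302381256418084561 / 99027929659625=3053.49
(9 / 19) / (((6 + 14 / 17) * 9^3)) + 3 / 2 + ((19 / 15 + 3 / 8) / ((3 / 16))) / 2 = 5246707 / 892620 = 5.88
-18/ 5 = -3.60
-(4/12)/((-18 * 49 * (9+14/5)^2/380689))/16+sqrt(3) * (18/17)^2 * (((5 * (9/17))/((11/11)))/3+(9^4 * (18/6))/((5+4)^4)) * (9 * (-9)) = 9517225/147371616 -1732104 * sqrt(3)/4913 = -610.58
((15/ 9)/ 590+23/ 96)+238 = 238.24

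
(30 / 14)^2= 225 / 49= 4.59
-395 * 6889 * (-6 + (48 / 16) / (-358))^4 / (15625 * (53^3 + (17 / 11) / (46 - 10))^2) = -114186643412793595109631 / 11150850301515742828242378125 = -0.00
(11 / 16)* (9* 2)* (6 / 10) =297 / 40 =7.42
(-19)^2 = 361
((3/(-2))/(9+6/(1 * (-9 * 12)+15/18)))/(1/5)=-3215/3834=-0.84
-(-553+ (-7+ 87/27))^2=-310001.49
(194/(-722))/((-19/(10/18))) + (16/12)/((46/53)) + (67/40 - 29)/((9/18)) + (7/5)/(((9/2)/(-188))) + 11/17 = -3570567703/32182428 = -110.95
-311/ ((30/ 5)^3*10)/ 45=-311/ 97200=-0.00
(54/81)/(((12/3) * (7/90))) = 2.14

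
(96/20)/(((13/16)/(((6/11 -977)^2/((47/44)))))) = 177206908416/33605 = 5273230.42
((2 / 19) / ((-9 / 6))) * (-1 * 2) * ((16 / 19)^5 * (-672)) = -1879048192 / 47045881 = -39.94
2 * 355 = 710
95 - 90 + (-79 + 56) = -18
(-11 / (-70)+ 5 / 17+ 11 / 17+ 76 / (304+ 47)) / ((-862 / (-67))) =36796199 / 360048780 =0.10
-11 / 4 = -2.75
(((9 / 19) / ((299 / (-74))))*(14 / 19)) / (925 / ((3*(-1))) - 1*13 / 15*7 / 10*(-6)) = 174825 / 616655507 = 0.00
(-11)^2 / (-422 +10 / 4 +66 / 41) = -9922 / 34267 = -0.29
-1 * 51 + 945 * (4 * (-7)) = -26511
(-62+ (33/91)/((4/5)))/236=-22403/85904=-0.26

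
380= 380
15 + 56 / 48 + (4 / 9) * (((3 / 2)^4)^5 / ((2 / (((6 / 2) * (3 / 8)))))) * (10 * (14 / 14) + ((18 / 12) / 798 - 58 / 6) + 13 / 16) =25980555033359 / 26776436736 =970.28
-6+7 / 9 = -47 / 9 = -5.22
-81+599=518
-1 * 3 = -3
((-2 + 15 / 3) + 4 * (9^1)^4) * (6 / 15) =52494 / 5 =10498.80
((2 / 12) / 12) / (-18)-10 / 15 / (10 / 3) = -1301 / 6480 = -0.20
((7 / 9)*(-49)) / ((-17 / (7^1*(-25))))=-60025 / 153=-392.32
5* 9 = 45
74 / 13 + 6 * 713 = 55688 / 13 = 4283.69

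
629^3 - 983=248857206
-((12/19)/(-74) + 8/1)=-5618/703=-7.99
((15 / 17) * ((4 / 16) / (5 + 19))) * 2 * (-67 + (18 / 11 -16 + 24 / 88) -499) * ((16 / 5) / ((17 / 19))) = -121239 / 3179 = -38.14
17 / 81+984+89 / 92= 7341541 / 7452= 985.18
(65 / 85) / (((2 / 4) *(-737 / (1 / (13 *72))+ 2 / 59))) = -767 / 345950731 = -0.00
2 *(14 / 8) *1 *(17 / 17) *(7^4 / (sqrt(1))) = 16807 / 2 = 8403.50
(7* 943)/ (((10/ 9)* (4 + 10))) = 8487/ 20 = 424.35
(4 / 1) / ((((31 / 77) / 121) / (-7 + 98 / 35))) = -782628 / 155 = -5049.21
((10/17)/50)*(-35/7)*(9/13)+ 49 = 10820/221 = 48.96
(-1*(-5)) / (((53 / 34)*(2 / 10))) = 850 / 53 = 16.04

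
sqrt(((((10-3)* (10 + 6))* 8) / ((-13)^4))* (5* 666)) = 48* sqrt(1295) / 169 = 10.22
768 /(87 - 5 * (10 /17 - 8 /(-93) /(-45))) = 10927872 /1196209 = 9.14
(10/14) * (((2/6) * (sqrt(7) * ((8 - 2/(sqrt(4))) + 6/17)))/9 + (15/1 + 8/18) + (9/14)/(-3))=625 * sqrt(7)/3213 + 9595/882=11.39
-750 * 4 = -3000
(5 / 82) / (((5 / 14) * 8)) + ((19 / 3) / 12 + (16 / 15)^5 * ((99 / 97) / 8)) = 1947004651 / 2684475000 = 0.73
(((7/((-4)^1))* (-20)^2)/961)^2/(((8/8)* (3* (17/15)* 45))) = 490000/141298713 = 0.00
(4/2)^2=4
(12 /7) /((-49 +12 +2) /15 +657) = 9 /3437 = 0.00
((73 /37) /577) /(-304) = -73 /6490096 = -0.00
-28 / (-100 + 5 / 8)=224 / 795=0.28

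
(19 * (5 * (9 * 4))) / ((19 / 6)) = 1080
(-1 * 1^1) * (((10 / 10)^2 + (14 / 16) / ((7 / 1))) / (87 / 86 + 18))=-129 / 2180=-0.06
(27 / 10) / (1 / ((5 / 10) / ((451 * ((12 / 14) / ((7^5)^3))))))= 299096375126409 / 18040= 16579621681.06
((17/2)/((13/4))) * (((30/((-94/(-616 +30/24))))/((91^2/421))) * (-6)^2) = 4751747010/5059691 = 939.14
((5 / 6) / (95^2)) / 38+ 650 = 267501001 / 411540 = 650.00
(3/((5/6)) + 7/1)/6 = 53/30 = 1.77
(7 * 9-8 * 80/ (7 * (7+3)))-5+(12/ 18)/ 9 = 9248/ 189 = 48.93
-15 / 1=-15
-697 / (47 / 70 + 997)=-48790 / 69837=-0.70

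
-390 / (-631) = 0.62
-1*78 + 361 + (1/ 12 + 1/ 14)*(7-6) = 23785/ 84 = 283.15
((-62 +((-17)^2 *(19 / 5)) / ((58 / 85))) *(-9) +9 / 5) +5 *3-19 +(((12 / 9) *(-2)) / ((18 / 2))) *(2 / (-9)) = -981577579 / 70470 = -13929.01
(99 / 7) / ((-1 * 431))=-99 / 3017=-0.03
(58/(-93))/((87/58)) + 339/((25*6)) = 25727/13950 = 1.84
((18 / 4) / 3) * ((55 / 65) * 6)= 7.62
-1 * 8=-8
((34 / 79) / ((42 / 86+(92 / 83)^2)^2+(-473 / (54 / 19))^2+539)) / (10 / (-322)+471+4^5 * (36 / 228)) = 782737745937843276 / 32492842087040601807535573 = 0.00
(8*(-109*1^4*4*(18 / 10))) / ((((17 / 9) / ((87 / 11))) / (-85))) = 24579936 / 11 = 2234539.64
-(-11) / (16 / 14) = 77 / 8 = 9.62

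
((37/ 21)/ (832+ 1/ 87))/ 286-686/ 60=-2485286696/ 217372155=-11.43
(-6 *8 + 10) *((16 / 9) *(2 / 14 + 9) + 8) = -58064 / 63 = -921.65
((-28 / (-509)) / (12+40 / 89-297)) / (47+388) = -2492 / 5607334875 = -0.00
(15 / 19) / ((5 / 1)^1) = 3 / 19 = 0.16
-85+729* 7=5018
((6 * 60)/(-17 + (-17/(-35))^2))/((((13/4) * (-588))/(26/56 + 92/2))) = 487875/934388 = 0.52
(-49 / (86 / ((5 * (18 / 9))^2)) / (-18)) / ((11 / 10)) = 12250 / 4257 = 2.88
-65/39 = -5/3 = -1.67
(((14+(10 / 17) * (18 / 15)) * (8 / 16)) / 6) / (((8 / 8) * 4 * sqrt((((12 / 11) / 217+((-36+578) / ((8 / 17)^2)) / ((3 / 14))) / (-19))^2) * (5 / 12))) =27211800 / 22246756699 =0.00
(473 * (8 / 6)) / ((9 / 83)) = 157036 / 27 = 5816.15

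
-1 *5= -5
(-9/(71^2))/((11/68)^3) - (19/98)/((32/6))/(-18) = -26496104455/63123643968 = -0.42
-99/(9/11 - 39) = 363/140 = 2.59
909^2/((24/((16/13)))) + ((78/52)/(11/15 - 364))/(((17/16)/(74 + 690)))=51023683062/1204229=42370.42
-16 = -16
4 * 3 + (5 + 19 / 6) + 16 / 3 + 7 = 32.50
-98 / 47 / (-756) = 7 / 2538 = 0.00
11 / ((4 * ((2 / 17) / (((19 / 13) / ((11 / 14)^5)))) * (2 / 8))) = 86858576 / 190333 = 456.35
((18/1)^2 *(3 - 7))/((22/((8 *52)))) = -269568/11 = -24506.18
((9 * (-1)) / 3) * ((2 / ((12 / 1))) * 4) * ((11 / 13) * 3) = -66 / 13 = -5.08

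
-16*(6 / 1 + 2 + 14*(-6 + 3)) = 544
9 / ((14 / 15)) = 135 / 14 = 9.64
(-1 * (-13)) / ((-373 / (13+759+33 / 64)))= -642733 / 23872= -26.92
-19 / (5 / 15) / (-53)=57 / 53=1.08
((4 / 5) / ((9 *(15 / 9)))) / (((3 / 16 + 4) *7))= 64 / 35175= 0.00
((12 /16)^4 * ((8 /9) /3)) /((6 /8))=1 /8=0.12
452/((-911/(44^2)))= -875072/911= -960.56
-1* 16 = -16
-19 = -19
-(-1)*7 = 7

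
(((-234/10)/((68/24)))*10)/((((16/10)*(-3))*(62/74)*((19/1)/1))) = 21645/20026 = 1.08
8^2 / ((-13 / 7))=-448 / 13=-34.46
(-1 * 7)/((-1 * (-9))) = -7/9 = -0.78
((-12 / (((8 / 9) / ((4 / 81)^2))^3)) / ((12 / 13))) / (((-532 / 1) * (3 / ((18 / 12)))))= 0.00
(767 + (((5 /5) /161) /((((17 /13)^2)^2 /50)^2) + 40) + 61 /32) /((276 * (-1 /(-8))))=29136622956685885 /1239899030593104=23.50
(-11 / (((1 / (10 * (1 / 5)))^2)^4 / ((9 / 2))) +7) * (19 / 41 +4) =-56529.15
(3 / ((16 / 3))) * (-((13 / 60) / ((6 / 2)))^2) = -169 / 57600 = -0.00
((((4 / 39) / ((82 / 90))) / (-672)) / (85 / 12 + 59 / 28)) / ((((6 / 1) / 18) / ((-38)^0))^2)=-135 / 822952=-0.00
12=12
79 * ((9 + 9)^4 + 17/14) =116104799/14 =8293199.93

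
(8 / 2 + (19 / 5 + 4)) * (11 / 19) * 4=27.33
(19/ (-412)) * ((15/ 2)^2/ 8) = -4275/ 13184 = -0.32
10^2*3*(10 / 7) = 3000 / 7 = 428.57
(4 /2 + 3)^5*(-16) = -50000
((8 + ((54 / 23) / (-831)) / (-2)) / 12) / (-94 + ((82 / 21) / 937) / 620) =-51825512165 / 7306106570338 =-0.01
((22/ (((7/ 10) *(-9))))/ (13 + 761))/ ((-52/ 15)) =275/ 211302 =0.00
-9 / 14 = -0.64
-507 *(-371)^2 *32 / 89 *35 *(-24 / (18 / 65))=6773699004800 / 89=76108977582.02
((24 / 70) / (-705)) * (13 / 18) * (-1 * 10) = 52 / 14805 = 0.00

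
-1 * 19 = -19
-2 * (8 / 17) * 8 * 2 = -256 / 17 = -15.06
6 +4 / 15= 94 / 15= 6.27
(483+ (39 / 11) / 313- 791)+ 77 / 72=-306.92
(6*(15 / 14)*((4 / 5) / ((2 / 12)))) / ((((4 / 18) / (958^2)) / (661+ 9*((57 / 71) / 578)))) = 1728482978759832 / 20519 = 84238168466.29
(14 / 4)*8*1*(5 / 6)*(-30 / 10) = -70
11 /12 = 0.92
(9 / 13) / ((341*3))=3 / 4433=0.00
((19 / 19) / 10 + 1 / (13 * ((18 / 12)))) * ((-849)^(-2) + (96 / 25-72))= -72466447861 / 7027809750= -10.31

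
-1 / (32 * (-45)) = 1 / 1440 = 0.00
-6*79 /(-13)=474 /13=36.46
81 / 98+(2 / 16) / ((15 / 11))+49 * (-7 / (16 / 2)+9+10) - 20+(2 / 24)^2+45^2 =102102089 / 35280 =2894.05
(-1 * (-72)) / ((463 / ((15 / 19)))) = 1080 / 8797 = 0.12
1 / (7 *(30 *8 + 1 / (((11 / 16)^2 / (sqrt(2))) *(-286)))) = 17303 *sqrt(2) / 943090496558 + 4490907135 / 7544723972464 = 0.00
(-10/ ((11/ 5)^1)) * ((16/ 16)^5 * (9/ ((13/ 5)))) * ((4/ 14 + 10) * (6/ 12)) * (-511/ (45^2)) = 2920/ 143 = 20.42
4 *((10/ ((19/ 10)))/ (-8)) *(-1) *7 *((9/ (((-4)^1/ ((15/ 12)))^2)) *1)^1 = 39375/ 2432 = 16.19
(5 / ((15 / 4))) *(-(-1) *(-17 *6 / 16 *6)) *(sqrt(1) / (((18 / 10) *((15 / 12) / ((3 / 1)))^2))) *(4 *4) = -13056 / 5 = -2611.20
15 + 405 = 420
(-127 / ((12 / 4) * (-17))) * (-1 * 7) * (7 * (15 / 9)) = -31115 / 153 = -203.37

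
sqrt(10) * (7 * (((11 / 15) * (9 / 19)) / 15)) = 77 * sqrt(10) / 475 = 0.51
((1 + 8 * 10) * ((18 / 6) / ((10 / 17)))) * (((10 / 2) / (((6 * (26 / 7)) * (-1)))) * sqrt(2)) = -9639 * sqrt(2) / 104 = -131.07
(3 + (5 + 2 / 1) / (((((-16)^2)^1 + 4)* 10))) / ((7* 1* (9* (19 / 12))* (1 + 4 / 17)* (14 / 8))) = 265438 / 19062225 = 0.01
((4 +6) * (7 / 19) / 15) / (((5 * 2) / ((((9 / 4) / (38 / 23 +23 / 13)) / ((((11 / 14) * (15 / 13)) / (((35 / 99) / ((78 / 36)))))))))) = 102557 / 35278155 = 0.00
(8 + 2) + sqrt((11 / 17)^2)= 181 / 17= 10.65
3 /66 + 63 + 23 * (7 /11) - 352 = -6035 /22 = -274.32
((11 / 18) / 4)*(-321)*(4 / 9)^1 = -1177 / 54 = -21.80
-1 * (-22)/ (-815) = -22/ 815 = -0.03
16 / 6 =8 / 3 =2.67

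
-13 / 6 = -2.17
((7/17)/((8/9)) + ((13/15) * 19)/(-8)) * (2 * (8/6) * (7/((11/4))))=-91112/8415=-10.83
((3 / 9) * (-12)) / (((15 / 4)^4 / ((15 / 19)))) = -1024 / 64125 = -0.02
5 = 5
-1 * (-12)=12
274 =274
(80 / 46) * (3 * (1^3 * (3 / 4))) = 90 / 23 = 3.91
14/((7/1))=2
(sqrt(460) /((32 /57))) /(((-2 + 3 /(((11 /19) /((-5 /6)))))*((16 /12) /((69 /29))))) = -129789*sqrt(115) /128992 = -10.79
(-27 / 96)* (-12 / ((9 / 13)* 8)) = 39 / 64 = 0.61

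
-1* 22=-22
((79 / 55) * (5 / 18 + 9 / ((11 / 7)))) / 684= 93931 / 7448760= 0.01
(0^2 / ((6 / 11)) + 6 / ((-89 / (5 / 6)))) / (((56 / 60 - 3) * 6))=25 / 5518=0.00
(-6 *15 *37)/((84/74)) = -20535/7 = -2933.57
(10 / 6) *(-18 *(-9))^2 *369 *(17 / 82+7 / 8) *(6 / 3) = 34937325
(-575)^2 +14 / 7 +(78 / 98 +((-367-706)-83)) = 16144118 / 49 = 329471.80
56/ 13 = 4.31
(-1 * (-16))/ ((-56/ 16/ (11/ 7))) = -352/ 49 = -7.18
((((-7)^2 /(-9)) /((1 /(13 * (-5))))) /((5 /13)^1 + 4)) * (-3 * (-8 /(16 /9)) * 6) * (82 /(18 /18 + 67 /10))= 14550900 /209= 69621.53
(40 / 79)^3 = 64000 / 493039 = 0.13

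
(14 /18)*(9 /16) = 7 /16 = 0.44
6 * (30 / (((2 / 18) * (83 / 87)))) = 140940 / 83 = 1698.07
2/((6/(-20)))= -20/3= -6.67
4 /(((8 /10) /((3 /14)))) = 15 /14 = 1.07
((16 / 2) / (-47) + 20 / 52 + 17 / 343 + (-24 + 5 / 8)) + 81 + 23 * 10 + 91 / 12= 1486152385 / 5029752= 295.47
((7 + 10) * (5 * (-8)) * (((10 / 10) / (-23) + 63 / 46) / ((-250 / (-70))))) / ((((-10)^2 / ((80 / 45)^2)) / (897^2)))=-7223227648 / 1125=-6420646.80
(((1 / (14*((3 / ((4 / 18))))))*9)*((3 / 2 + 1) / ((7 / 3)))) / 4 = 5 / 392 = 0.01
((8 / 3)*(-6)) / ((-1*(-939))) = -16 / 939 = -0.02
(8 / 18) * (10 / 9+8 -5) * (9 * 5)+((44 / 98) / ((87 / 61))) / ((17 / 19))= 17952674 / 217413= 82.57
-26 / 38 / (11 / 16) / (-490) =104 / 51205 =0.00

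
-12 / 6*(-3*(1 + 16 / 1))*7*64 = 45696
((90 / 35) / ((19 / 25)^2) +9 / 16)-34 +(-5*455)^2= 5175596.01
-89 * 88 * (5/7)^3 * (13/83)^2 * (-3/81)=2.59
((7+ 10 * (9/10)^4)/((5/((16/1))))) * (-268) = -11629.91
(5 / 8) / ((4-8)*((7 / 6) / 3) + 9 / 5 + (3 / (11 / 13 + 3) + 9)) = 1125 / 18044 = 0.06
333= 333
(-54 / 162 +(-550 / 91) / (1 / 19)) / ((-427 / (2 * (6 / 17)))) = 125764 / 660569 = 0.19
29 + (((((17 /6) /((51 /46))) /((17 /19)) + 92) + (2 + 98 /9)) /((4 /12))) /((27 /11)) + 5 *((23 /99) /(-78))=21092261 /131274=160.67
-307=-307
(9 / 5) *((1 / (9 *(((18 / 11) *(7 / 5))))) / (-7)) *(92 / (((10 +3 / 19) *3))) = -9614 / 255339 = -0.04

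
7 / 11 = 0.64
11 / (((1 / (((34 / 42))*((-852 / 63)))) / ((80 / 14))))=-688.15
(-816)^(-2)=1 / 665856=0.00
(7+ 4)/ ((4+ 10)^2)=11/ 196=0.06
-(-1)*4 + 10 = 14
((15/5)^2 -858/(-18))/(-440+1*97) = -170/1029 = -0.17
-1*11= -11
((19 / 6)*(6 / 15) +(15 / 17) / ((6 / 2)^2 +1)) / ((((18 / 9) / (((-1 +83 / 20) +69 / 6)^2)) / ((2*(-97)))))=-5754200923 / 204000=-28206.87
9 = 9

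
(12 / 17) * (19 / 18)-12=-574 / 51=-11.25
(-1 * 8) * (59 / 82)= -236 / 41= -5.76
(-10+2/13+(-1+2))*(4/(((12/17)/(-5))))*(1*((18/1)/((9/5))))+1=97789/39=2507.41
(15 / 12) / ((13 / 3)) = 0.29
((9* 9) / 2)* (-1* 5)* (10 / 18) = -225 / 2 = -112.50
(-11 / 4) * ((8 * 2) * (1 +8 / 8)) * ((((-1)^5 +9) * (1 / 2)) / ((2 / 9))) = -1584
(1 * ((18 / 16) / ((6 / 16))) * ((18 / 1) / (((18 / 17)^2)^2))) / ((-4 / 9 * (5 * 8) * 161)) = -83521 / 5564160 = -0.02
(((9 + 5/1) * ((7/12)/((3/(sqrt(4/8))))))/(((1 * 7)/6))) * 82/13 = 287 * sqrt(2)/39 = 10.41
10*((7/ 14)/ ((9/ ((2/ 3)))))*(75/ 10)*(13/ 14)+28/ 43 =17503/ 5418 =3.23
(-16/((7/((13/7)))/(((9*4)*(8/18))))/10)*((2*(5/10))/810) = -832/99225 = -0.01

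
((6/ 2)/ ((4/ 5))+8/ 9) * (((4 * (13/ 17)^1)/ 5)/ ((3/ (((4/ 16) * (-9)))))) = -2171/ 1020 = -2.13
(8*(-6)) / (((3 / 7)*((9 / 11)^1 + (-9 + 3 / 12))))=4928 / 349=14.12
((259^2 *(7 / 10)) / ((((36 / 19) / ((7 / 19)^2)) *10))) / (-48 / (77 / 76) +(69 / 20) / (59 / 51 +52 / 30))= -118702311497 / 16296830100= -7.28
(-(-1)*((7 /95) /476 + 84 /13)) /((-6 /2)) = -542653 /251940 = -2.15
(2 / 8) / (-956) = -1 / 3824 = -0.00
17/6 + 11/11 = 23/6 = 3.83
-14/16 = -7/8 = -0.88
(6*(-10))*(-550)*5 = 165000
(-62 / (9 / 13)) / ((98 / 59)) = -23777 / 441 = -53.92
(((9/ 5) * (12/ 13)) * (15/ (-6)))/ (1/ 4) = -16.62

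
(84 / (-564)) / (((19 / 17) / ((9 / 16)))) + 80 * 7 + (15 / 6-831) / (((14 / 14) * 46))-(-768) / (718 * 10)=319727471193 / 589880080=542.02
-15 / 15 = -1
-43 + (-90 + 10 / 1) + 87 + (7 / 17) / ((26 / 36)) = -7830 / 221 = -35.43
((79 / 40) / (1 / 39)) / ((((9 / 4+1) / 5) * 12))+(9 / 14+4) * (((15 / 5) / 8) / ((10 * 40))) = 88519 / 8960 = 9.88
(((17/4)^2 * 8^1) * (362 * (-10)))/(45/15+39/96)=-16738880/109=-153567.71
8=8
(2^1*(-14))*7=-196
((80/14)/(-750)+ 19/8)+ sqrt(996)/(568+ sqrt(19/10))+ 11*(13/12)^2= -2*sqrt(47310)/3226221+ 11360*sqrt(249)/3226221+ 384983/25200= 15.33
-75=-75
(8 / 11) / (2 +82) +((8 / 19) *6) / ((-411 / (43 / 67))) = 189874 / 40286631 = 0.00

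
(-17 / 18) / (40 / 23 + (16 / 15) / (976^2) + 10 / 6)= -58196440 / 209864469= -0.28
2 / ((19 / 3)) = 6 / 19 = 0.32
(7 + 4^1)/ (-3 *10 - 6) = -11/ 36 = -0.31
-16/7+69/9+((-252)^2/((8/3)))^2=11909238629/21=567106601.38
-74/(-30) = 37/15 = 2.47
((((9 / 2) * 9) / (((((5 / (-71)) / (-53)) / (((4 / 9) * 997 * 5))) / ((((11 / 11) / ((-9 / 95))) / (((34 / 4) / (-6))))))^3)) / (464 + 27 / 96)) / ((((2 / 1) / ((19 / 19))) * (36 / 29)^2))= 77980298603457196454377110784000 / 1436710216203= 54276984825476433122.83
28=28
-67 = -67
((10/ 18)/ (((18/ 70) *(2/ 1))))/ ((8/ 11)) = 1925/ 1296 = 1.49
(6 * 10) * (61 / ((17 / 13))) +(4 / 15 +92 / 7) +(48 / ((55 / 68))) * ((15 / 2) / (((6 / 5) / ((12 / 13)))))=805230148 / 255255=3154.61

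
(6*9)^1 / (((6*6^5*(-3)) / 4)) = -1 / 648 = -0.00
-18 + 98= 80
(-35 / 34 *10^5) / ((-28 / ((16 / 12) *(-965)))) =-4730392.16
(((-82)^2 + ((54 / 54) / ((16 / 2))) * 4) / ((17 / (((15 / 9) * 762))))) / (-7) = -8540115 / 119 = -71765.67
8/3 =2.67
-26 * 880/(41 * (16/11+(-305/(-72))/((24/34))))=-217451520/2905219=-74.85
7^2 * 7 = 343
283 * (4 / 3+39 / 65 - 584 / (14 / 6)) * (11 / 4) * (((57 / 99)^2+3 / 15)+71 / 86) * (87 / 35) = -136001363941781 / 208593000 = -651993.90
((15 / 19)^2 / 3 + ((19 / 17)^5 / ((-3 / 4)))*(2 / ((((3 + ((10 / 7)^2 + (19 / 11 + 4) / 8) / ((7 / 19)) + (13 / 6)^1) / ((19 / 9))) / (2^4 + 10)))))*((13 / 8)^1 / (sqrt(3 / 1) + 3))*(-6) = 41.15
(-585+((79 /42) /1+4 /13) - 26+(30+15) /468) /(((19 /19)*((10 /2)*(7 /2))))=-664717 /19110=-34.78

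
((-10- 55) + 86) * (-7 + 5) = -42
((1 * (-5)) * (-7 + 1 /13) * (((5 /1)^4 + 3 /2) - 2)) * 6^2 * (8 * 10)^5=33151057920000000 /13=2550081378461538.46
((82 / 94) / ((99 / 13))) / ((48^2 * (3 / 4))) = 533 / 8040384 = 0.00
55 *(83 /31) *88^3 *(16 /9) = 49774714880 /279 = 178403995.99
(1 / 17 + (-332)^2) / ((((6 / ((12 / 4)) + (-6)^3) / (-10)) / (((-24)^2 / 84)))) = 35318.79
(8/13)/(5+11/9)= 9/91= 0.10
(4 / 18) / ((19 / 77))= 154 / 171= 0.90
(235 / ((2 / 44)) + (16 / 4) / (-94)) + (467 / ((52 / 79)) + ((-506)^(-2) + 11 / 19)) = 8738651969951 / 1486160962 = 5880.02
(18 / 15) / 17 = 0.07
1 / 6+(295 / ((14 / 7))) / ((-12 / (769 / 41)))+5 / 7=-1581917 / 6888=-229.66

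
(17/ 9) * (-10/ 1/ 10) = -17/ 9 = -1.89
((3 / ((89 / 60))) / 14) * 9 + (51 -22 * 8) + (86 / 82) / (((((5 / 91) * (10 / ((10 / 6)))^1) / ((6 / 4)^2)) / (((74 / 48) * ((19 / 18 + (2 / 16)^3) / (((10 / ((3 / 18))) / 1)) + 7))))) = -104540708858821 / 2259881164800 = -46.26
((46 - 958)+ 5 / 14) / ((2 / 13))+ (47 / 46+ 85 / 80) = -15259179 / 2576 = -5923.59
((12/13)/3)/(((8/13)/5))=5/2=2.50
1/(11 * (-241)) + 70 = 185569/2651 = 70.00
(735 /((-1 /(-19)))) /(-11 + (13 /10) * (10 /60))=-837900 /647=-1295.05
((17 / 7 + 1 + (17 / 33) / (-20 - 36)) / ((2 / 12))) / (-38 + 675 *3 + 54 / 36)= 0.01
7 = 7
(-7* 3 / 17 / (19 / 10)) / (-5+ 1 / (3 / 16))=-630 / 323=-1.95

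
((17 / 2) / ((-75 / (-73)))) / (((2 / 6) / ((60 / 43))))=7446 / 215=34.63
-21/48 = -0.44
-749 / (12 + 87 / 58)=-1498 / 27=-55.48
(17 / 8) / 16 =0.13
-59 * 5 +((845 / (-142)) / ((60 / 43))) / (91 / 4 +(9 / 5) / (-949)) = -54293635445 / 183929334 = -295.19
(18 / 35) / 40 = 9 / 700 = 0.01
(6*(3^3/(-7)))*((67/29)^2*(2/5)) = -1454436/29435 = -49.41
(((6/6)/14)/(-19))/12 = -1/3192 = -0.00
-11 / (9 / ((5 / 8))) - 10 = -775 / 72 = -10.76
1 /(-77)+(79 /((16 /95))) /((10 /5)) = 577853 /2464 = 234.52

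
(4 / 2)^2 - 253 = -249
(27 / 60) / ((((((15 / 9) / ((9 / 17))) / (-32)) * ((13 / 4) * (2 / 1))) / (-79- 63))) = 552096 / 5525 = 99.93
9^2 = 81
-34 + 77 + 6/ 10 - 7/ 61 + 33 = 23328/ 305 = 76.49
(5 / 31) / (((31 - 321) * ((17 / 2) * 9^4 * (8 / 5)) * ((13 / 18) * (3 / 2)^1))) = -5 / 869021946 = -0.00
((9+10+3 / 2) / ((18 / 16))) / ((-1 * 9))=-164 / 81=-2.02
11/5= 2.20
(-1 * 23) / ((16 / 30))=-345 / 8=-43.12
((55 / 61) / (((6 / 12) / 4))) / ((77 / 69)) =2760 / 427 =6.46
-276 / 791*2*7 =-552 / 113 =-4.88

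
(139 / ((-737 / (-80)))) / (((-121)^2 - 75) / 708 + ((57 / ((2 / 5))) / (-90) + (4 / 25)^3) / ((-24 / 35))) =0.66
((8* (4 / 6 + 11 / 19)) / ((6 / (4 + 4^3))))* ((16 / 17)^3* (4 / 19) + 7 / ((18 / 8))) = 3136691392 / 8450649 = 371.18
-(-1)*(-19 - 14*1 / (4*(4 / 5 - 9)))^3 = -3532642667 / 551368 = -6407.05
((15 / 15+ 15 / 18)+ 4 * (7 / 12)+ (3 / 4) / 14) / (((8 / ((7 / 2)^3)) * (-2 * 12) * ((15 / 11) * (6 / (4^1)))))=-382151 / 829440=-0.46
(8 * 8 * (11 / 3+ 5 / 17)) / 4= 3232 / 51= 63.37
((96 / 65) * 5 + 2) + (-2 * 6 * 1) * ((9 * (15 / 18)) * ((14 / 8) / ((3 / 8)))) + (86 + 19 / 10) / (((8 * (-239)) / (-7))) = -101982571 / 248560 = -410.29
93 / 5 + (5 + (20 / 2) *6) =418 / 5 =83.60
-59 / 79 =-0.75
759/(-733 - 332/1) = -253/355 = -0.71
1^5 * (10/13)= 10/13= 0.77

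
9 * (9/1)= 81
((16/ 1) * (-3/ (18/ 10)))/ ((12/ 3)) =-20/ 3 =-6.67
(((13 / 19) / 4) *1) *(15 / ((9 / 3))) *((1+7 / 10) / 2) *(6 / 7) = 663 / 1064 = 0.62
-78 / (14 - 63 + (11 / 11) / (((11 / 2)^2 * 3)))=28314 / 17783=1.59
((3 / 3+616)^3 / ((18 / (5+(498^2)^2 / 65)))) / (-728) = -14446840082112015533 / 851760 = -16961162865257.84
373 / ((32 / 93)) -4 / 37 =1283365 / 1184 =1083.92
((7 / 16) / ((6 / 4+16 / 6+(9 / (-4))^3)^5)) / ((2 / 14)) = -0.00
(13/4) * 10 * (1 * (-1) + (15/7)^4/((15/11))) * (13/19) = 14670890/45619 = 321.60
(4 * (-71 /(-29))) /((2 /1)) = 142 /29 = 4.90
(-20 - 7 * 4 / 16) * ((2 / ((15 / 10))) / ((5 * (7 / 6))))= -4.97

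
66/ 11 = 6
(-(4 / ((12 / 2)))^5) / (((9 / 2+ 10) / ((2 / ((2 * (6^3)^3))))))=-1 / 1109648808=-0.00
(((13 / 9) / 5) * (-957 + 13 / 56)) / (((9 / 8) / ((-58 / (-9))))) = -1583.33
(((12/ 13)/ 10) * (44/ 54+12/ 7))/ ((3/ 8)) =7648/ 12285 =0.62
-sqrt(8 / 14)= -2 * sqrt(7) / 7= -0.76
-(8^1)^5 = -32768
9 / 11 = 0.82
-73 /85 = -0.86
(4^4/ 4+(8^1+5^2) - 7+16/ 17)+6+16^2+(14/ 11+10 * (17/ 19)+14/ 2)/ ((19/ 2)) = 23948366/ 67507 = 354.75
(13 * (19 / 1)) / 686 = 247 / 686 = 0.36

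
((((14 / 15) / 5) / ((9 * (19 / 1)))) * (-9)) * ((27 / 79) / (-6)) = 21 / 37525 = 0.00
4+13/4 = 29/4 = 7.25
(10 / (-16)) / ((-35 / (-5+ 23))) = 9 / 28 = 0.32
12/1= 12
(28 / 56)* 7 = 7 / 2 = 3.50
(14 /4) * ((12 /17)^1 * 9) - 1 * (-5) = 27.24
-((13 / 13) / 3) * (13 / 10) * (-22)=143 / 15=9.53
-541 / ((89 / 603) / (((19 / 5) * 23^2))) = -3278867373 / 445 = -7368241.29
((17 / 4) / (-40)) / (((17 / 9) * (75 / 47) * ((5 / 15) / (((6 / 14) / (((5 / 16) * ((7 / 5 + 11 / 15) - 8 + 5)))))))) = 0.17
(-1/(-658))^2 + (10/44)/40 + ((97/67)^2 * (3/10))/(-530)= 509637035517/113310445586800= 0.00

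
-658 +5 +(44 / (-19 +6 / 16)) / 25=-2432777 / 3725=-653.09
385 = 385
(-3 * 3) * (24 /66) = -36 /11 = -3.27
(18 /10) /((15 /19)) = 57 /25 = 2.28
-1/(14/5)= -5/14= -0.36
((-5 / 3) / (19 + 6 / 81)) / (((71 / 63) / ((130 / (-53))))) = 73710 / 387589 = 0.19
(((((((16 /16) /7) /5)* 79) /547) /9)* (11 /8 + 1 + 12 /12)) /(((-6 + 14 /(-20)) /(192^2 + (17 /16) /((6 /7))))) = -279585977 /32837504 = -8.51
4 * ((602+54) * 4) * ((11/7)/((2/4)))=230912/7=32987.43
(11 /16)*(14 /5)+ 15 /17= 1909 /680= 2.81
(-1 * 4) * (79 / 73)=-4.33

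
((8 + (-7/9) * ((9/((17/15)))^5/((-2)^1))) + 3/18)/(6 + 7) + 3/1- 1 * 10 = 51960888973/55374423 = 938.36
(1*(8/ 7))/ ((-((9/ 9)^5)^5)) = -8/ 7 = -1.14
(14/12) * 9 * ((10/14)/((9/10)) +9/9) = 113/6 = 18.83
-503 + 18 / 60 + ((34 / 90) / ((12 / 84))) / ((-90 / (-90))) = -500.06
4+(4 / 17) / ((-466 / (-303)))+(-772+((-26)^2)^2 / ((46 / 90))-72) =81377174538 / 91103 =893243.63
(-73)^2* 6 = 31974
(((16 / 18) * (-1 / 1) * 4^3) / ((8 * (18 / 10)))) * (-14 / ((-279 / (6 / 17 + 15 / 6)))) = -217280 / 384183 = -0.57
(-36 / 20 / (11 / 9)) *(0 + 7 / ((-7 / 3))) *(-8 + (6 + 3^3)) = 1215 / 11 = 110.45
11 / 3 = 3.67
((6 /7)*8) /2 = 24 /7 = 3.43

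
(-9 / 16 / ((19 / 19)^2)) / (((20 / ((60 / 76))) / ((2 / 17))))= -27 / 10336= -0.00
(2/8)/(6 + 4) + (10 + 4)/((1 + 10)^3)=1891/53240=0.04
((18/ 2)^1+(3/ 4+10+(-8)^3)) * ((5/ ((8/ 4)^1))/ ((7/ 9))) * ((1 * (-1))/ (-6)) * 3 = -88605/ 112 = -791.12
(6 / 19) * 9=54 / 19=2.84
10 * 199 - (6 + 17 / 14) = 27759 / 14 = 1982.79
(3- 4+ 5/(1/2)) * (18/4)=81/2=40.50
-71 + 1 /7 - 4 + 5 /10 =-1041 /14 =-74.36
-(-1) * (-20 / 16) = -5 / 4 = -1.25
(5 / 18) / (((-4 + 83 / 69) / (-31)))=3565 / 1158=3.08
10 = 10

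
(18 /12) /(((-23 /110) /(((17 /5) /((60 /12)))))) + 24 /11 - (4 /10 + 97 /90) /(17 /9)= -149623 /43010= -3.48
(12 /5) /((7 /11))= 132 /35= 3.77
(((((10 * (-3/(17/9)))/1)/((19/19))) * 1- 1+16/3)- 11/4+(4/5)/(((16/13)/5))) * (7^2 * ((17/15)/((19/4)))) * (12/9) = -441784/2565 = -172.24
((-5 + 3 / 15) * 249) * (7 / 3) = -13944 / 5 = -2788.80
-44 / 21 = -2.10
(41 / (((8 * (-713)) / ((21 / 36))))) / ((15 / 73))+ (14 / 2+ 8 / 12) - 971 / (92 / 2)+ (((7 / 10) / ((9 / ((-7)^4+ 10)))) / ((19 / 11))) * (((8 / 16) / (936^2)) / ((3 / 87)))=-13.46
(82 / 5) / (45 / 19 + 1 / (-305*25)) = 1187975 / 171553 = 6.92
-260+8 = -252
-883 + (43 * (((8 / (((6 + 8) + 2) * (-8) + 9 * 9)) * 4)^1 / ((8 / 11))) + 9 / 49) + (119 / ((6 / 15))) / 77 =-919.21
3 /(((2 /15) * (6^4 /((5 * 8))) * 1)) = 25 /36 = 0.69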